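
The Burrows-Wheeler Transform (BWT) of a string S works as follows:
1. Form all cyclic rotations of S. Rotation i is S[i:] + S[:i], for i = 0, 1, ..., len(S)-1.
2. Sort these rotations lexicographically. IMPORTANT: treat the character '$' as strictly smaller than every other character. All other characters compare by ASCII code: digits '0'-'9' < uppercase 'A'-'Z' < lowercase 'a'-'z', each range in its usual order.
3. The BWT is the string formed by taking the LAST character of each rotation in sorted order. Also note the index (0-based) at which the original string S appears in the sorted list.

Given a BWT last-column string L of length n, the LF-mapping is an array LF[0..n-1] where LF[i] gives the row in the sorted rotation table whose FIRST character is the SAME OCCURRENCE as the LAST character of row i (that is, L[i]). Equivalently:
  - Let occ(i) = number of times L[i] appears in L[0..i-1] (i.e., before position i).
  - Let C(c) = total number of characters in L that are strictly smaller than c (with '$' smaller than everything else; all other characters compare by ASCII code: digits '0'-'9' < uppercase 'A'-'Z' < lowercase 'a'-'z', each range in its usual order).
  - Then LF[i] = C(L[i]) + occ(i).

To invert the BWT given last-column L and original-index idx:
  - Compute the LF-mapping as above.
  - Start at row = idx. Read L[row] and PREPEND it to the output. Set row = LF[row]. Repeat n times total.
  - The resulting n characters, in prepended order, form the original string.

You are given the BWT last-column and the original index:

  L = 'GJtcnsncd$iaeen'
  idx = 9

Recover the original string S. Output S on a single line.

LF mapping: 1 2 14 4 10 13 11 5 6 0 9 3 7 8 12
Walk LF starting at row 9, prepending L[row]:
  step 1: row=9, L[9]='$', prepend. Next row=LF[9]=0
  step 2: row=0, L[0]='G', prepend. Next row=LF[0]=1
  step 3: row=1, L[1]='J', prepend. Next row=LF[1]=2
  step 4: row=2, L[2]='t', prepend. Next row=LF[2]=14
  step 5: row=14, L[14]='n', prepend. Next row=LF[14]=12
  step 6: row=12, L[12]='e', prepend. Next row=LF[12]=7
  step 7: row=7, L[7]='c', prepend. Next row=LF[7]=5
  step 8: row=5, L[5]='s', prepend. Next row=LF[5]=13
  step 9: row=13, L[13]='e', prepend. Next row=LF[13]=8
  step 10: row=8, L[8]='d', prepend. Next row=LF[8]=6
  step 11: row=6, L[6]='n', prepend. Next row=LF[6]=11
  step 12: row=11, L[11]='a', prepend. Next row=LF[11]=3
  step 13: row=3, L[3]='c', prepend. Next row=LF[3]=4
  step 14: row=4, L[4]='n', prepend. Next row=LF[4]=10
  step 15: row=10, L[10]='i', prepend. Next row=LF[10]=9
Reversed output: incandescentJG$

Answer: incandescentJG$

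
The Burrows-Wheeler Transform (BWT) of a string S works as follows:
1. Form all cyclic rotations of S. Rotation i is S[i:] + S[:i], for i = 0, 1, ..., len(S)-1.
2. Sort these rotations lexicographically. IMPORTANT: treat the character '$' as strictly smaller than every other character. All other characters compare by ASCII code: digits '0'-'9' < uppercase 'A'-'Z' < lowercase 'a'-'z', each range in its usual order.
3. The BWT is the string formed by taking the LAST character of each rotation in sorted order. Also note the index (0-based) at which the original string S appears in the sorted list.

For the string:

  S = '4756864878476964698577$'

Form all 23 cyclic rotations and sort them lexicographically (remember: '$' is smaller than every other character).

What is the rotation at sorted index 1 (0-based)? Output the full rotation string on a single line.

All 23 rotations (rotation i = S[i:]+S[:i]):
  rot[0] = 4756864878476964698577$
  rot[1] = 756864878476964698577$4
  rot[2] = 56864878476964698577$47
  rot[3] = 6864878476964698577$475
  rot[4] = 864878476964698577$4756
  rot[5] = 64878476964698577$47568
  rot[6] = 4878476964698577$475686
  rot[7] = 878476964698577$4756864
  rot[8] = 78476964698577$47568648
  rot[9] = 8476964698577$475686487
  rot[10] = 476964698577$4756864878
  rot[11] = 76964698577$47568648784
  rot[12] = 6964698577$475686487847
  rot[13] = 964698577$4756864878476
  rot[14] = 64698577$47568648784769
  rot[15] = 4698577$475686487847696
  rot[16] = 698577$4756864878476964
  rot[17] = 98577$47568648784769646
  rot[18] = 8577$475686487847696469
  rot[19] = 577$4756864878476964698
  rot[20] = 77$47568648784769646985
  rot[21] = 7$475686487847696469857
  rot[22] = $4756864878476964698577
Sorted (with $ < everything):
  sorted[0] = $4756864878476964698577
  sorted[1] = 4698577$475686487847696
  sorted[2] = 4756864878476964698577$
  sorted[3] = 476964698577$4756864878
  sorted[4] = 4878476964698577$475686
  sorted[5] = 56864878476964698577$47
  sorted[6] = 577$4756864878476964698
  sorted[7] = 64698577$47568648784769
  sorted[8] = 64878476964698577$47568
  sorted[9] = 6864878476964698577$475
  sorted[10] = 6964698577$475686487847
  sorted[11] = 698577$4756864878476964
  sorted[12] = 7$475686487847696469857
  sorted[13] = 756864878476964698577$4
  sorted[14] = 76964698577$47568648784
  sorted[15] = 77$47568648784769646985
  sorted[16] = 78476964698577$47568648
  sorted[17] = 8476964698577$475686487
  sorted[18] = 8577$475686487847696469
  sorted[19] = 864878476964698577$4756
  sorted[20] = 878476964698577$4756864
  sorted[21] = 964698577$4756864878476
  sorted[22] = 98577$47568648784769646
sorted[1] = 4698577$475686487847696

Answer: 4698577$475686487847696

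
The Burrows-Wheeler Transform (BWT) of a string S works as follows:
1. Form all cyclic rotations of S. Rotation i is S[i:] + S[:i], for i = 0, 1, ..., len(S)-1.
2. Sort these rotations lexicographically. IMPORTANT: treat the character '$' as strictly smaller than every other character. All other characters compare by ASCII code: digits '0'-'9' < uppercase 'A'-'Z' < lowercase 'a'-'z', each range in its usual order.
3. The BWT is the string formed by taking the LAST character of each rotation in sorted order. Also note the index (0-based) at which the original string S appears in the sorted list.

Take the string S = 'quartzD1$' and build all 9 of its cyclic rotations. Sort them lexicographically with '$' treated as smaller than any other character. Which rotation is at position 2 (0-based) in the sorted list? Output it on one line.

All 9 rotations (rotation i = S[i:]+S[:i]):
  rot[0] = quartzD1$
  rot[1] = uartzD1$q
  rot[2] = artzD1$qu
  rot[3] = rtzD1$qua
  rot[4] = tzD1$quar
  rot[5] = zD1$quart
  rot[6] = D1$quartz
  rot[7] = 1$quartzD
  rot[8] = $quartzD1
Sorted (with $ < everything):
  sorted[0] = $quartzD1
  sorted[1] = 1$quartzD
  sorted[2] = D1$quartz
  sorted[3] = artzD1$qu
  sorted[4] = quartzD1$
  sorted[5] = rtzD1$qua
  sorted[6] = tzD1$quar
  sorted[7] = uartzD1$q
  sorted[8] = zD1$quart
sorted[2] = D1$quartz

Answer: D1$quartz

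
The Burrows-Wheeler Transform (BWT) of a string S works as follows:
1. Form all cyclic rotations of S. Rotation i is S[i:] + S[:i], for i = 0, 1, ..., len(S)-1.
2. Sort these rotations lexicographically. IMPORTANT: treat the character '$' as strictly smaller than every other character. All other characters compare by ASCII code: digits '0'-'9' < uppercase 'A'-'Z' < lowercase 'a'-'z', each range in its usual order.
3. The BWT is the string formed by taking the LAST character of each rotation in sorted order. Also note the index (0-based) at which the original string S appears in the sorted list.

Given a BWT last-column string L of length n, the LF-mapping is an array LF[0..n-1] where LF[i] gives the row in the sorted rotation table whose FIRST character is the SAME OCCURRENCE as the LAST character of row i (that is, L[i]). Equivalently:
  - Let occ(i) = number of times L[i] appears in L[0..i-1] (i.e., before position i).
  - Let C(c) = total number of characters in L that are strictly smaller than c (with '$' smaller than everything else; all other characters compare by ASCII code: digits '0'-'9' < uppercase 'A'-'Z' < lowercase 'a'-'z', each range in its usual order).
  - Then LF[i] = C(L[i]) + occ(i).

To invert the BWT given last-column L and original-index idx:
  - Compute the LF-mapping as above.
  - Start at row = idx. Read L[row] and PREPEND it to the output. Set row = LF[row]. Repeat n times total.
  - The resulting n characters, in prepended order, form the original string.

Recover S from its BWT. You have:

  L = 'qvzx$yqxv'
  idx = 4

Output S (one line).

LF mapping: 1 3 8 5 0 7 2 6 4
Walk LF starting at row 4, prepending L[row]:
  step 1: row=4, L[4]='$', prepend. Next row=LF[4]=0
  step 2: row=0, L[0]='q', prepend. Next row=LF[0]=1
  step 3: row=1, L[1]='v', prepend. Next row=LF[1]=3
  step 4: row=3, L[3]='x', prepend. Next row=LF[3]=5
  step 5: row=5, L[5]='y', prepend. Next row=LF[5]=7
  step 6: row=7, L[7]='x', prepend. Next row=LF[7]=6
  step 7: row=6, L[6]='q', prepend. Next row=LF[6]=2
  step 8: row=2, L[2]='z', prepend. Next row=LF[2]=8
  step 9: row=8, L[8]='v', prepend. Next row=LF[8]=4
Reversed output: vzqxyxvq$

Answer: vzqxyxvq$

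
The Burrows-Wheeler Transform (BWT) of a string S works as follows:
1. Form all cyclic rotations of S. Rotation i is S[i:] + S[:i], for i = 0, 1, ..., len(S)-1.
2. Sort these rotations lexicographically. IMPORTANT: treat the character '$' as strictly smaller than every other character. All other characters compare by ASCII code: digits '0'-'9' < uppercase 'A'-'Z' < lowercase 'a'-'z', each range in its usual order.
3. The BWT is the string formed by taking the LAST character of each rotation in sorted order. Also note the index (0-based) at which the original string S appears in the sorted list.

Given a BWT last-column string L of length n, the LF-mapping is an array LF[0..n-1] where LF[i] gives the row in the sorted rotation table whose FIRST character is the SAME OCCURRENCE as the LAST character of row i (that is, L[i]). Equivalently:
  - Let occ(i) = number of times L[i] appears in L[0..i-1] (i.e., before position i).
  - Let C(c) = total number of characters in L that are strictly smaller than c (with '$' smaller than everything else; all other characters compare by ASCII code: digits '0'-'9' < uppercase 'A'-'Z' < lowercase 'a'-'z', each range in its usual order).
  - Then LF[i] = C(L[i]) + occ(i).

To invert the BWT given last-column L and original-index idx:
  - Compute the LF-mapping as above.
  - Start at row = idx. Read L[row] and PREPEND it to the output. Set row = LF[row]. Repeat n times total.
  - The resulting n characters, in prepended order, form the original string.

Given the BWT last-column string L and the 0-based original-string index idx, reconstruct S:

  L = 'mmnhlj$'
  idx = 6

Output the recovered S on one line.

Answer: njmhlm$

Derivation:
LF mapping: 4 5 6 1 3 2 0
Walk LF starting at row 6, prepending L[row]:
  step 1: row=6, L[6]='$', prepend. Next row=LF[6]=0
  step 2: row=0, L[0]='m', prepend. Next row=LF[0]=4
  step 3: row=4, L[4]='l', prepend. Next row=LF[4]=3
  step 4: row=3, L[3]='h', prepend. Next row=LF[3]=1
  step 5: row=1, L[1]='m', prepend. Next row=LF[1]=5
  step 6: row=5, L[5]='j', prepend. Next row=LF[5]=2
  step 7: row=2, L[2]='n', prepend. Next row=LF[2]=6
Reversed output: njmhlm$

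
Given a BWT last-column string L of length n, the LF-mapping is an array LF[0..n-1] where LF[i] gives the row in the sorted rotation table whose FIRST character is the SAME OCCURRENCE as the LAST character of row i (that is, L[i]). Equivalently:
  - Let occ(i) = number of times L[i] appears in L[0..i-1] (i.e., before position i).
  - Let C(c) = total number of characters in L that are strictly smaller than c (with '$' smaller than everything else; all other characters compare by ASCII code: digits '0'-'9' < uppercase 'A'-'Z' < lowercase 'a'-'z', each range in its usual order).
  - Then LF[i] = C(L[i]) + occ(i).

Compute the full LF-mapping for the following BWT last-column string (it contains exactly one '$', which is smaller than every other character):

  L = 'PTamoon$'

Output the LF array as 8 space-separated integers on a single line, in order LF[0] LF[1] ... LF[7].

Answer: 1 2 3 4 6 7 5 0

Derivation:
Char counts: '$':1, 'P':1, 'T':1, 'a':1, 'm':1, 'n':1, 'o':2
C (first-col start): C('$')=0, C('P')=1, C('T')=2, C('a')=3, C('m')=4, C('n')=5, C('o')=6
L[0]='P': occ=0, LF[0]=C('P')+0=1+0=1
L[1]='T': occ=0, LF[1]=C('T')+0=2+0=2
L[2]='a': occ=0, LF[2]=C('a')+0=3+0=3
L[3]='m': occ=0, LF[3]=C('m')+0=4+0=4
L[4]='o': occ=0, LF[4]=C('o')+0=6+0=6
L[5]='o': occ=1, LF[5]=C('o')+1=6+1=7
L[6]='n': occ=0, LF[6]=C('n')+0=5+0=5
L[7]='$': occ=0, LF[7]=C('$')+0=0+0=0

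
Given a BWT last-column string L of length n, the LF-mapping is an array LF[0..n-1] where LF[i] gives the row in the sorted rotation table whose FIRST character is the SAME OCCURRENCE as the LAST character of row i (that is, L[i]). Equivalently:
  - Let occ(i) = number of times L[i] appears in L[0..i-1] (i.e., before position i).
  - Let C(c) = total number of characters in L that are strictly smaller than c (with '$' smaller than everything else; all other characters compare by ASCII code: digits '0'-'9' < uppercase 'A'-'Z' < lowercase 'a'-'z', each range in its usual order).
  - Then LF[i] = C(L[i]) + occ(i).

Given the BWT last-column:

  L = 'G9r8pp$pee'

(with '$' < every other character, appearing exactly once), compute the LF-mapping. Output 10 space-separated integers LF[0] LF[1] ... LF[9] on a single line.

Answer: 3 2 9 1 6 7 0 8 4 5

Derivation:
Char counts: '$':1, '8':1, '9':1, 'G':1, 'e':2, 'p':3, 'r':1
C (first-col start): C('$')=0, C('8')=1, C('9')=2, C('G')=3, C('e')=4, C('p')=6, C('r')=9
L[0]='G': occ=0, LF[0]=C('G')+0=3+0=3
L[1]='9': occ=0, LF[1]=C('9')+0=2+0=2
L[2]='r': occ=0, LF[2]=C('r')+0=9+0=9
L[3]='8': occ=0, LF[3]=C('8')+0=1+0=1
L[4]='p': occ=0, LF[4]=C('p')+0=6+0=6
L[5]='p': occ=1, LF[5]=C('p')+1=6+1=7
L[6]='$': occ=0, LF[6]=C('$')+0=0+0=0
L[7]='p': occ=2, LF[7]=C('p')+2=6+2=8
L[8]='e': occ=0, LF[8]=C('e')+0=4+0=4
L[9]='e': occ=1, LF[9]=C('e')+1=4+1=5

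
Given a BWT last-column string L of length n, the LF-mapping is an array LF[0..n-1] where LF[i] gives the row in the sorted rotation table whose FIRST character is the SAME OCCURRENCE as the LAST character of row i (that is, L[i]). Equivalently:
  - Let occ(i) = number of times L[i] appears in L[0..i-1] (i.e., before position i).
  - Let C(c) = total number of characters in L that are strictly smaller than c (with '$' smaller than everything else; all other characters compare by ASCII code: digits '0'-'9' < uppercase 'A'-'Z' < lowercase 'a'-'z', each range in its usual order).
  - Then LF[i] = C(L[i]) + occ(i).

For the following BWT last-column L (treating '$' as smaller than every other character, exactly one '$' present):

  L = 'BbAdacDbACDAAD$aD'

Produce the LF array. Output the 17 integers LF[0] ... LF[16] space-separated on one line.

Char counts: '$':1, 'A':4, 'B':1, 'C':1, 'D':4, 'a':2, 'b':2, 'c':1, 'd':1
C (first-col start): C('$')=0, C('A')=1, C('B')=5, C('C')=6, C('D')=7, C('a')=11, C('b')=13, C('c')=15, C('d')=16
L[0]='B': occ=0, LF[0]=C('B')+0=5+0=5
L[1]='b': occ=0, LF[1]=C('b')+0=13+0=13
L[2]='A': occ=0, LF[2]=C('A')+0=1+0=1
L[3]='d': occ=0, LF[3]=C('d')+0=16+0=16
L[4]='a': occ=0, LF[4]=C('a')+0=11+0=11
L[5]='c': occ=0, LF[5]=C('c')+0=15+0=15
L[6]='D': occ=0, LF[6]=C('D')+0=7+0=7
L[7]='b': occ=1, LF[7]=C('b')+1=13+1=14
L[8]='A': occ=1, LF[8]=C('A')+1=1+1=2
L[9]='C': occ=0, LF[9]=C('C')+0=6+0=6
L[10]='D': occ=1, LF[10]=C('D')+1=7+1=8
L[11]='A': occ=2, LF[11]=C('A')+2=1+2=3
L[12]='A': occ=3, LF[12]=C('A')+3=1+3=4
L[13]='D': occ=2, LF[13]=C('D')+2=7+2=9
L[14]='$': occ=0, LF[14]=C('$')+0=0+0=0
L[15]='a': occ=1, LF[15]=C('a')+1=11+1=12
L[16]='D': occ=3, LF[16]=C('D')+3=7+3=10

Answer: 5 13 1 16 11 15 7 14 2 6 8 3 4 9 0 12 10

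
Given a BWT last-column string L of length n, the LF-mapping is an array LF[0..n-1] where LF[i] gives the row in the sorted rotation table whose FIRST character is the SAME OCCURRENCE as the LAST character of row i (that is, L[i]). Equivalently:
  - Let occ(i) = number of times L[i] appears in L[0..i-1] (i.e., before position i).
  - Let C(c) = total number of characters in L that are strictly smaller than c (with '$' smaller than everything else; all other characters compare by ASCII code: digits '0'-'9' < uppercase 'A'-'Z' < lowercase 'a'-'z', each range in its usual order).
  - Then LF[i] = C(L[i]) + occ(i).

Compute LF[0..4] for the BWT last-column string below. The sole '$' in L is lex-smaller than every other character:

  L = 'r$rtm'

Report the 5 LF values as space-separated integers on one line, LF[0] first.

Answer: 2 0 3 4 1

Derivation:
Char counts: '$':1, 'm':1, 'r':2, 't':1
C (first-col start): C('$')=0, C('m')=1, C('r')=2, C('t')=4
L[0]='r': occ=0, LF[0]=C('r')+0=2+0=2
L[1]='$': occ=0, LF[1]=C('$')+0=0+0=0
L[2]='r': occ=1, LF[2]=C('r')+1=2+1=3
L[3]='t': occ=0, LF[3]=C('t')+0=4+0=4
L[4]='m': occ=0, LF[4]=C('m')+0=1+0=1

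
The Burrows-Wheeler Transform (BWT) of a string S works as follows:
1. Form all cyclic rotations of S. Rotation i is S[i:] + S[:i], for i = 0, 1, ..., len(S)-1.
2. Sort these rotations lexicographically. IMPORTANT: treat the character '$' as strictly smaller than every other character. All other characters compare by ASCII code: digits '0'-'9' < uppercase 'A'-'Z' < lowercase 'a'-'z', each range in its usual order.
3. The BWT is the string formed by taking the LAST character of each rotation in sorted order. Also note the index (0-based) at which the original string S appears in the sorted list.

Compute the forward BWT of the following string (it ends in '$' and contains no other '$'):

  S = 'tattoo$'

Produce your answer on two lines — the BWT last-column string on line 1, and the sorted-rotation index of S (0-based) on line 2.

Answer: otot$ta
4

Derivation:
All 7 rotations (rotation i = S[i:]+S[:i]):
  rot[0] = tattoo$
  rot[1] = attoo$t
  rot[2] = ttoo$ta
  rot[3] = too$tat
  rot[4] = oo$tatt
  rot[5] = o$tatto
  rot[6] = $tattoo
Sorted (with $ < everything):
  sorted[0] = $tattoo  (last char: 'o')
  sorted[1] = attoo$t  (last char: 't')
  sorted[2] = o$tatto  (last char: 'o')
  sorted[3] = oo$tatt  (last char: 't')
  sorted[4] = tattoo$  (last char: '$')
  sorted[5] = too$tat  (last char: 't')
  sorted[6] = ttoo$ta  (last char: 'a')
Last column: otot$ta
Original string S is at sorted index 4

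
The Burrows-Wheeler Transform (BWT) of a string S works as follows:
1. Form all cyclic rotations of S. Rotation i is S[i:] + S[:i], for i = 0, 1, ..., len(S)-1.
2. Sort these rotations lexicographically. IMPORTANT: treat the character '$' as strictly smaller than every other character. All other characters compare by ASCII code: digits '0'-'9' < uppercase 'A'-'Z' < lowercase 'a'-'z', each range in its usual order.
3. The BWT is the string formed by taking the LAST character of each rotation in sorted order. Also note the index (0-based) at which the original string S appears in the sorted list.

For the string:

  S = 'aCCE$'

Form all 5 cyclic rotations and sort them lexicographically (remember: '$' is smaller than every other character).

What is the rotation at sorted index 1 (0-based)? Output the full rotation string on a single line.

All 5 rotations (rotation i = S[i:]+S[:i]):
  rot[0] = aCCE$
  rot[1] = CCE$a
  rot[2] = CE$aC
  rot[3] = E$aCC
  rot[4] = $aCCE
Sorted (with $ < everything):
  sorted[0] = $aCCE
  sorted[1] = CCE$a
  sorted[2] = CE$aC
  sorted[3] = E$aCC
  sorted[4] = aCCE$
sorted[1] = CCE$a

Answer: CCE$a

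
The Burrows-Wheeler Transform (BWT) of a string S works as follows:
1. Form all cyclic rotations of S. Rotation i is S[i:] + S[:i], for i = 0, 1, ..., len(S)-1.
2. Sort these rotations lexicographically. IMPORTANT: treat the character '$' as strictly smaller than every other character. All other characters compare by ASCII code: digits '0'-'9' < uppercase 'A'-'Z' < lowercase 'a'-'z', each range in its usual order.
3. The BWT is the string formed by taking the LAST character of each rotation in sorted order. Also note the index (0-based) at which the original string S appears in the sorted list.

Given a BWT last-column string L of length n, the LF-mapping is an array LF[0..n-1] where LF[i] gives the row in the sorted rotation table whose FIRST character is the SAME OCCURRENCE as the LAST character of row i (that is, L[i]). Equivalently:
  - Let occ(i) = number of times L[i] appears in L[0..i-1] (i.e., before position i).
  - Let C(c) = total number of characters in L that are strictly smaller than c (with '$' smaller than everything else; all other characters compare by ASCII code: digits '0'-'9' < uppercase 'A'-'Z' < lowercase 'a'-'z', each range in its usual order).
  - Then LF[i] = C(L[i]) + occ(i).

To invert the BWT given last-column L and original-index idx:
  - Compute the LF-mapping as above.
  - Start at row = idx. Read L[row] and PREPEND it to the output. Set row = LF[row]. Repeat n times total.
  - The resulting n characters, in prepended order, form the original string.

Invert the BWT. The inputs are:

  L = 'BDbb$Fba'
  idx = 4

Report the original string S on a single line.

Answer: abbFbDB$

Derivation:
LF mapping: 1 2 5 6 0 3 7 4
Walk LF starting at row 4, prepending L[row]:
  step 1: row=4, L[4]='$', prepend. Next row=LF[4]=0
  step 2: row=0, L[0]='B', prepend. Next row=LF[0]=1
  step 3: row=1, L[1]='D', prepend. Next row=LF[1]=2
  step 4: row=2, L[2]='b', prepend. Next row=LF[2]=5
  step 5: row=5, L[5]='F', prepend. Next row=LF[5]=3
  step 6: row=3, L[3]='b', prepend. Next row=LF[3]=6
  step 7: row=6, L[6]='b', prepend. Next row=LF[6]=7
  step 8: row=7, L[7]='a', prepend. Next row=LF[7]=4
Reversed output: abbFbDB$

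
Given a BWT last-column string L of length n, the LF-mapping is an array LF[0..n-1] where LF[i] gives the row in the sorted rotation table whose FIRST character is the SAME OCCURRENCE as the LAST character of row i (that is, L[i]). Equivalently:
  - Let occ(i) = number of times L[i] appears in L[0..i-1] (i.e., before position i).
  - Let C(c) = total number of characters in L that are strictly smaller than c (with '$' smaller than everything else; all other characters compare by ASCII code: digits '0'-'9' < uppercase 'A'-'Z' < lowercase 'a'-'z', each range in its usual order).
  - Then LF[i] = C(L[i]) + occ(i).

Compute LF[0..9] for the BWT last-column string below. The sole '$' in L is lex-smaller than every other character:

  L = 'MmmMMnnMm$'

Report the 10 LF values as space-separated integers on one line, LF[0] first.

Char counts: '$':1, 'M':4, 'm':3, 'n':2
C (first-col start): C('$')=0, C('M')=1, C('m')=5, C('n')=8
L[0]='M': occ=0, LF[0]=C('M')+0=1+0=1
L[1]='m': occ=0, LF[1]=C('m')+0=5+0=5
L[2]='m': occ=1, LF[2]=C('m')+1=5+1=6
L[3]='M': occ=1, LF[3]=C('M')+1=1+1=2
L[4]='M': occ=2, LF[4]=C('M')+2=1+2=3
L[5]='n': occ=0, LF[5]=C('n')+0=8+0=8
L[6]='n': occ=1, LF[6]=C('n')+1=8+1=9
L[7]='M': occ=3, LF[7]=C('M')+3=1+3=4
L[8]='m': occ=2, LF[8]=C('m')+2=5+2=7
L[9]='$': occ=0, LF[9]=C('$')+0=0+0=0

Answer: 1 5 6 2 3 8 9 4 7 0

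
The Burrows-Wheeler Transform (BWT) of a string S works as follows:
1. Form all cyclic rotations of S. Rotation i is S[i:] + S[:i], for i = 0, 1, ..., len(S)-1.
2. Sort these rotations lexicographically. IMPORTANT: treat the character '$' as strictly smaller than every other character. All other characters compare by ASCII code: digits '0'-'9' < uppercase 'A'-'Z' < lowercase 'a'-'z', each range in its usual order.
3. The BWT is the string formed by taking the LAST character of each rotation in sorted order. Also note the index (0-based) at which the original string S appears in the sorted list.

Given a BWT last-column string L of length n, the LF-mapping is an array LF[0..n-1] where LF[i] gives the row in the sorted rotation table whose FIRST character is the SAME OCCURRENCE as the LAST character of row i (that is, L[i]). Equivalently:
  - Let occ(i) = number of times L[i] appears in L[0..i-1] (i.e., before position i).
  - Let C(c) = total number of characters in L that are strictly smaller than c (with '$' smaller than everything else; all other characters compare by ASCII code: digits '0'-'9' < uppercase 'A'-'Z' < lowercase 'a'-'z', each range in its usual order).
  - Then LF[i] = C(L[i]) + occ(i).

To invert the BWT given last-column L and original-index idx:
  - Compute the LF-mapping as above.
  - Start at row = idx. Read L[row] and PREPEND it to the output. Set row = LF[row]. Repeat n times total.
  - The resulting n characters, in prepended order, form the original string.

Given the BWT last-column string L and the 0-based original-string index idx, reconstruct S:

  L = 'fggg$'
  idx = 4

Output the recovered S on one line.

Answer: gggf$

Derivation:
LF mapping: 1 2 3 4 0
Walk LF starting at row 4, prepending L[row]:
  step 1: row=4, L[4]='$', prepend. Next row=LF[4]=0
  step 2: row=0, L[0]='f', prepend. Next row=LF[0]=1
  step 3: row=1, L[1]='g', prepend. Next row=LF[1]=2
  step 4: row=2, L[2]='g', prepend. Next row=LF[2]=3
  step 5: row=3, L[3]='g', prepend. Next row=LF[3]=4
Reversed output: gggf$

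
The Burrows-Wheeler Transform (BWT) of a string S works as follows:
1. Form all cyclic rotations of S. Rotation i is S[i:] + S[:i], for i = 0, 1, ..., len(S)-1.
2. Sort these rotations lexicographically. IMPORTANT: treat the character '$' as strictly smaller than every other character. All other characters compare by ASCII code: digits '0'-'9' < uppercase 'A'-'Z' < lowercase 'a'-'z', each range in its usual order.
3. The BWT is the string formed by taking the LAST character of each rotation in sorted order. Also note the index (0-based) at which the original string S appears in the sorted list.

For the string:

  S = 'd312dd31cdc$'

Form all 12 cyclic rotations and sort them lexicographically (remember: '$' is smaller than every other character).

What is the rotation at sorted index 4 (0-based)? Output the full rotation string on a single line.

Answer: 312dd31cdc$d

Derivation:
All 12 rotations (rotation i = S[i:]+S[:i]):
  rot[0] = d312dd31cdc$
  rot[1] = 312dd31cdc$d
  rot[2] = 12dd31cdc$d3
  rot[3] = 2dd31cdc$d31
  rot[4] = dd31cdc$d312
  rot[5] = d31cdc$d312d
  rot[6] = 31cdc$d312dd
  rot[7] = 1cdc$d312dd3
  rot[8] = cdc$d312dd31
  rot[9] = dc$d312dd31c
  rot[10] = c$d312dd31cd
  rot[11] = $d312dd31cdc
Sorted (with $ < everything):
  sorted[0] = $d312dd31cdc
  sorted[1] = 12dd31cdc$d3
  sorted[2] = 1cdc$d312dd3
  sorted[3] = 2dd31cdc$d31
  sorted[4] = 312dd31cdc$d
  sorted[5] = 31cdc$d312dd
  sorted[6] = c$d312dd31cd
  sorted[7] = cdc$d312dd31
  sorted[8] = d312dd31cdc$
  sorted[9] = d31cdc$d312d
  sorted[10] = dc$d312dd31c
  sorted[11] = dd31cdc$d312
sorted[4] = 312dd31cdc$d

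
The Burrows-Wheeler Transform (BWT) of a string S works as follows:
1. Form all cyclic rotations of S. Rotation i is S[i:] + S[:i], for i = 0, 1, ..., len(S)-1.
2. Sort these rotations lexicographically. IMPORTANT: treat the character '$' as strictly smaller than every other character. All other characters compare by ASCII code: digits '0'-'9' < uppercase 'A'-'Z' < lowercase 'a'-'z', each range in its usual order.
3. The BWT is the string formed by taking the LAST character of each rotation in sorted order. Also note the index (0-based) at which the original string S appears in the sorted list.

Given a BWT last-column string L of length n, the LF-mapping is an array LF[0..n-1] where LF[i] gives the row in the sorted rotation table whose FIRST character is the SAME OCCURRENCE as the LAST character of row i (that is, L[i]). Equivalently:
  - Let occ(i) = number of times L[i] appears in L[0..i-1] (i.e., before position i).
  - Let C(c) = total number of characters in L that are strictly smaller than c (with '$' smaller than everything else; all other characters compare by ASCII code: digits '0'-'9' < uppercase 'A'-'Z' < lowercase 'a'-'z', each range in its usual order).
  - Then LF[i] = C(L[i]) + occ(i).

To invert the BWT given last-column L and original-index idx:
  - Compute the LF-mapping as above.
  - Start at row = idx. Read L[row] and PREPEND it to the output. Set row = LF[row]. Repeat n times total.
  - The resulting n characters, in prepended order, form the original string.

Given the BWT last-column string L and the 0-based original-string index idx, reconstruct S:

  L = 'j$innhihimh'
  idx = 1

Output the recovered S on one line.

LF mapping: 7 0 4 9 10 1 5 2 6 8 3
Walk LF starting at row 1, prepending L[row]:
  step 1: row=1, L[1]='$', prepend. Next row=LF[1]=0
  step 2: row=0, L[0]='j', prepend. Next row=LF[0]=7
  step 3: row=7, L[7]='h', prepend. Next row=LF[7]=2
  step 4: row=2, L[2]='i', prepend. Next row=LF[2]=4
  step 5: row=4, L[4]='n', prepend. Next row=LF[4]=10
  step 6: row=10, L[10]='h', prepend. Next row=LF[10]=3
  step 7: row=3, L[3]='n', prepend. Next row=LF[3]=9
  step 8: row=9, L[9]='m', prepend. Next row=LF[9]=8
  step 9: row=8, L[8]='i', prepend. Next row=LF[8]=6
  step 10: row=6, L[6]='i', prepend. Next row=LF[6]=5
  step 11: row=5, L[5]='h', prepend. Next row=LF[5]=1
Reversed output: hiimnhnihj$

Answer: hiimnhnihj$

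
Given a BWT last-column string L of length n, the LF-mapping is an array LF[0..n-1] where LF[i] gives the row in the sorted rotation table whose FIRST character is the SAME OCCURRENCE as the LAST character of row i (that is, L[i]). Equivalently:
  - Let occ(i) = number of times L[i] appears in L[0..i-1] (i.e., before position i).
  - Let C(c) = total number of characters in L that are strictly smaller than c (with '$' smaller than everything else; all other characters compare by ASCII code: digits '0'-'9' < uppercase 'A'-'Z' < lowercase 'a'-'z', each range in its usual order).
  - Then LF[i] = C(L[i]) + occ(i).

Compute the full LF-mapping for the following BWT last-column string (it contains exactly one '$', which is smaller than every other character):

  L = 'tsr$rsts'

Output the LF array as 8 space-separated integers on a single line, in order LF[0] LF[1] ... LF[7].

Char counts: '$':1, 'r':2, 's':3, 't':2
C (first-col start): C('$')=0, C('r')=1, C('s')=3, C('t')=6
L[0]='t': occ=0, LF[0]=C('t')+0=6+0=6
L[1]='s': occ=0, LF[1]=C('s')+0=3+0=3
L[2]='r': occ=0, LF[2]=C('r')+0=1+0=1
L[3]='$': occ=0, LF[3]=C('$')+0=0+0=0
L[4]='r': occ=1, LF[4]=C('r')+1=1+1=2
L[5]='s': occ=1, LF[5]=C('s')+1=3+1=4
L[6]='t': occ=1, LF[6]=C('t')+1=6+1=7
L[7]='s': occ=2, LF[7]=C('s')+2=3+2=5

Answer: 6 3 1 0 2 4 7 5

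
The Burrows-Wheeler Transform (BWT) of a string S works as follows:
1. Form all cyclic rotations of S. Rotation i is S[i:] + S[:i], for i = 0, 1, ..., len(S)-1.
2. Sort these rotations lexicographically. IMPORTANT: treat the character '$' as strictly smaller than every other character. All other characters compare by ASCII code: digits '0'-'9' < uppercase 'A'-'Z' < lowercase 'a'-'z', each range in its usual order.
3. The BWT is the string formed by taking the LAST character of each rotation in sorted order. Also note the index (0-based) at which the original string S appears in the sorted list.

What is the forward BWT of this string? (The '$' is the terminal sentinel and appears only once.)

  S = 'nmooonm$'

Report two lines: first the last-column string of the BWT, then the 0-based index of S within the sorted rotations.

All 8 rotations (rotation i = S[i:]+S[:i]):
  rot[0] = nmooonm$
  rot[1] = mooonm$n
  rot[2] = ooonm$nm
  rot[3] = oonm$nmo
  rot[4] = onm$nmoo
  rot[5] = nm$nmooo
  rot[6] = m$nmooon
  rot[7] = $nmooonm
Sorted (with $ < everything):
  sorted[0] = $nmooonm  (last char: 'm')
  sorted[1] = m$nmooon  (last char: 'n')
  sorted[2] = mooonm$n  (last char: 'n')
  sorted[3] = nm$nmooo  (last char: 'o')
  sorted[4] = nmooonm$  (last char: '$')
  sorted[5] = onm$nmoo  (last char: 'o')
  sorted[6] = oonm$nmo  (last char: 'o')
  sorted[7] = ooonm$nm  (last char: 'm')
Last column: mnno$oom
Original string S is at sorted index 4

Answer: mnno$oom
4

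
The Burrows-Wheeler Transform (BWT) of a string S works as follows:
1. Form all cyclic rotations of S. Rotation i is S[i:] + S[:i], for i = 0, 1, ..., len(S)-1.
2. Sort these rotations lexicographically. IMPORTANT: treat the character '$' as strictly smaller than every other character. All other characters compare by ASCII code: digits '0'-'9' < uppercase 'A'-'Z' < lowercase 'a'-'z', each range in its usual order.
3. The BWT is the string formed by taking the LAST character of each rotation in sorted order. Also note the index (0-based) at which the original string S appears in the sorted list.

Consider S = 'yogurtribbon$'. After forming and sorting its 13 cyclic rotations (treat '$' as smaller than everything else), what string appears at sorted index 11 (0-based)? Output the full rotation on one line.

Answer: urtribbon$yog

Derivation:
All 13 rotations (rotation i = S[i:]+S[:i]):
  rot[0] = yogurtribbon$
  rot[1] = ogurtribbon$y
  rot[2] = gurtribbon$yo
  rot[3] = urtribbon$yog
  rot[4] = rtribbon$yogu
  rot[5] = tribbon$yogur
  rot[6] = ribbon$yogurt
  rot[7] = ibbon$yogurtr
  rot[8] = bbon$yogurtri
  rot[9] = bon$yogurtrib
  rot[10] = on$yogurtribb
  rot[11] = n$yogurtribbo
  rot[12] = $yogurtribbon
Sorted (with $ < everything):
  sorted[0] = $yogurtribbon
  sorted[1] = bbon$yogurtri
  sorted[2] = bon$yogurtrib
  sorted[3] = gurtribbon$yo
  sorted[4] = ibbon$yogurtr
  sorted[5] = n$yogurtribbo
  sorted[6] = ogurtribbon$y
  sorted[7] = on$yogurtribb
  sorted[8] = ribbon$yogurt
  sorted[9] = rtribbon$yogu
  sorted[10] = tribbon$yogur
  sorted[11] = urtribbon$yog
  sorted[12] = yogurtribbon$
sorted[11] = urtribbon$yog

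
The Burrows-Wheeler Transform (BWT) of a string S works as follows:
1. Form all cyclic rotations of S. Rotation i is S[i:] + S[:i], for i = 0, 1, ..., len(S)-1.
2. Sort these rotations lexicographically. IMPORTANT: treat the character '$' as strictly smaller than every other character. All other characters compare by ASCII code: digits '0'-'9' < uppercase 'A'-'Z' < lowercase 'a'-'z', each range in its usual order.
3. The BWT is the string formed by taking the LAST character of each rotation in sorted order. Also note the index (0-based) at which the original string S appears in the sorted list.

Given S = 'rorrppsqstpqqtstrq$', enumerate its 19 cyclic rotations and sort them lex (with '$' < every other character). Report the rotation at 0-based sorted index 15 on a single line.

Answer: strq$rorrppsqstpqqt

Derivation:
All 19 rotations (rotation i = S[i:]+S[:i]):
  rot[0] = rorrppsqstpqqtstrq$
  rot[1] = orrppsqstpqqtstrq$r
  rot[2] = rrppsqstpqqtstrq$ro
  rot[3] = rppsqstpqqtstrq$ror
  rot[4] = ppsqstpqqtstrq$rorr
  rot[5] = psqstpqqtstrq$rorrp
  rot[6] = sqstpqqtstrq$rorrpp
  rot[7] = qstpqqtstrq$rorrpps
  rot[8] = stpqqtstrq$rorrppsq
  rot[9] = tpqqtstrq$rorrppsqs
  rot[10] = pqqtstrq$rorrppsqst
  rot[11] = qqtstrq$rorrppsqstp
  rot[12] = qtstrq$rorrppsqstpq
  rot[13] = tstrq$rorrppsqstpqq
  rot[14] = strq$rorrppsqstpqqt
  rot[15] = trq$rorrppsqstpqqts
  rot[16] = rq$rorrppsqstpqqtst
  rot[17] = q$rorrppsqstpqqtstr
  rot[18] = $rorrppsqstpqqtstrq
Sorted (with $ < everything):
  sorted[0] = $rorrppsqstpqqtstrq
  sorted[1] = orrppsqstpqqtstrq$r
  sorted[2] = ppsqstpqqtstrq$rorr
  sorted[3] = pqqtstrq$rorrppsqst
  sorted[4] = psqstpqqtstrq$rorrp
  sorted[5] = q$rorrppsqstpqqtstr
  sorted[6] = qqtstrq$rorrppsqstp
  sorted[7] = qstpqqtstrq$rorrpps
  sorted[8] = qtstrq$rorrppsqstpq
  sorted[9] = rorrppsqstpqqtstrq$
  sorted[10] = rppsqstpqqtstrq$ror
  sorted[11] = rq$rorrppsqstpqqtst
  sorted[12] = rrppsqstpqqtstrq$ro
  sorted[13] = sqstpqqtstrq$rorrpp
  sorted[14] = stpqqtstrq$rorrppsq
  sorted[15] = strq$rorrppsqstpqqt
  sorted[16] = tpqqtstrq$rorrppsqs
  sorted[17] = trq$rorrppsqstpqqts
  sorted[18] = tstrq$rorrppsqstpqq
sorted[15] = strq$rorrppsqstpqqt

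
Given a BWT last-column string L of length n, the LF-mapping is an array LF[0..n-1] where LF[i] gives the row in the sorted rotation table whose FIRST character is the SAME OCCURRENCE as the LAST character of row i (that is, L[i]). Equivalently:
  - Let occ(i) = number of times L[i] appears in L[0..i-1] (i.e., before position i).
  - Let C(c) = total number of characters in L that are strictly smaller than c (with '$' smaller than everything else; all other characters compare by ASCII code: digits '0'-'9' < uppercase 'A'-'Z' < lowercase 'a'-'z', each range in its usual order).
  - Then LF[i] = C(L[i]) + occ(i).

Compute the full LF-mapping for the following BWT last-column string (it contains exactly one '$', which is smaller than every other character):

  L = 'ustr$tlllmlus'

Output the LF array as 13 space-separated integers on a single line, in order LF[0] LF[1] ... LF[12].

Char counts: '$':1, 'l':4, 'm':1, 'r':1, 's':2, 't':2, 'u':2
C (first-col start): C('$')=0, C('l')=1, C('m')=5, C('r')=6, C('s')=7, C('t')=9, C('u')=11
L[0]='u': occ=0, LF[0]=C('u')+0=11+0=11
L[1]='s': occ=0, LF[1]=C('s')+0=7+0=7
L[2]='t': occ=0, LF[2]=C('t')+0=9+0=9
L[3]='r': occ=0, LF[3]=C('r')+0=6+0=6
L[4]='$': occ=0, LF[4]=C('$')+0=0+0=0
L[5]='t': occ=1, LF[5]=C('t')+1=9+1=10
L[6]='l': occ=0, LF[6]=C('l')+0=1+0=1
L[7]='l': occ=1, LF[7]=C('l')+1=1+1=2
L[8]='l': occ=2, LF[8]=C('l')+2=1+2=3
L[9]='m': occ=0, LF[9]=C('m')+0=5+0=5
L[10]='l': occ=3, LF[10]=C('l')+3=1+3=4
L[11]='u': occ=1, LF[11]=C('u')+1=11+1=12
L[12]='s': occ=1, LF[12]=C('s')+1=7+1=8

Answer: 11 7 9 6 0 10 1 2 3 5 4 12 8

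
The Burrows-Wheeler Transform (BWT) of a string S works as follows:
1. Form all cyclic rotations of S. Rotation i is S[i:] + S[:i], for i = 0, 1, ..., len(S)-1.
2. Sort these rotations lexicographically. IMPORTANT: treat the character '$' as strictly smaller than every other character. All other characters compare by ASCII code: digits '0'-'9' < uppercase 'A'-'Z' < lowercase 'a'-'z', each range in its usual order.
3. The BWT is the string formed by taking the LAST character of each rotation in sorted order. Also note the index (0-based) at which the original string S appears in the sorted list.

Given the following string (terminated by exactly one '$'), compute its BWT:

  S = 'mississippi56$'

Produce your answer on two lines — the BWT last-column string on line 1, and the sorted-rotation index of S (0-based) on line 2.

All 14 rotations (rotation i = S[i:]+S[:i]):
  rot[0] = mississippi56$
  rot[1] = ississippi56$m
  rot[2] = ssissippi56$mi
  rot[3] = sissippi56$mis
  rot[4] = issippi56$miss
  rot[5] = ssippi56$missi
  rot[6] = sippi56$missis
  rot[7] = ippi56$mississ
  rot[8] = ppi56$mississi
  rot[9] = pi56$mississip
  rot[10] = i56$mississipp
  rot[11] = 56$mississippi
  rot[12] = 6$mississippi5
  rot[13] = $mississippi56
Sorted (with $ < everything):
  sorted[0] = $mississippi56  (last char: '6')
  sorted[1] = 56$mississippi  (last char: 'i')
  sorted[2] = 6$mississippi5  (last char: '5')
  sorted[3] = i56$mississipp  (last char: 'p')
  sorted[4] = ippi56$mississ  (last char: 's')
  sorted[5] = issippi56$miss  (last char: 's')
  sorted[6] = ississippi56$m  (last char: 'm')
  sorted[7] = mississippi56$  (last char: '$')
  sorted[8] = pi56$mississip  (last char: 'p')
  sorted[9] = ppi56$mississi  (last char: 'i')
  sorted[10] = sippi56$missis  (last char: 's')
  sorted[11] = sissippi56$mis  (last char: 's')
  sorted[12] = ssippi56$missi  (last char: 'i')
  sorted[13] = ssissippi56$mi  (last char: 'i')
Last column: 6i5pssm$pissii
Original string S is at sorted index 7

Answer: 6i5pssm$pissii
7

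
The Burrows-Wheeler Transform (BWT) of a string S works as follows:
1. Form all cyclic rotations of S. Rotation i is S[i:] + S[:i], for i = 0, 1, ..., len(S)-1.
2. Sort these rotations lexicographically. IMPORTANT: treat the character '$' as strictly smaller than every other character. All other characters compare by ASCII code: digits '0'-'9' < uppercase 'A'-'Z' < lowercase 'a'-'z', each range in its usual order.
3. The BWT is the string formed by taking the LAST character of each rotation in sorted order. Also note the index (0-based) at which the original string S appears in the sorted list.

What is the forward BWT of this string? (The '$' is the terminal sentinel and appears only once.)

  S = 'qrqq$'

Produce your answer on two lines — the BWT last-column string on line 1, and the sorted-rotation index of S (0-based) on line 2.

All 5 rotations (rotation i = S[i:]+S[:i]):
  rot[0] = qrqq$
  rot[1] = rqq$q
  rot[2] = qq$qr
  rot[3] = q$qrq
  rot[4] = $qrqq
Sorted (with $ < everything):
  sorted[0] = $qrqq  (last char: 'q')
  sorted[1] = q$qrq  (last char: 'q')
  sorted[2] = qq$qr  (last char: 'r')
  sorted[3] = qrqq$  (last char: '$')
  sorted[4] = rqq$q  (last char: 'q')
Last column: qqr$q
Original string S is at sorted index 3

Answer: qqr$q
3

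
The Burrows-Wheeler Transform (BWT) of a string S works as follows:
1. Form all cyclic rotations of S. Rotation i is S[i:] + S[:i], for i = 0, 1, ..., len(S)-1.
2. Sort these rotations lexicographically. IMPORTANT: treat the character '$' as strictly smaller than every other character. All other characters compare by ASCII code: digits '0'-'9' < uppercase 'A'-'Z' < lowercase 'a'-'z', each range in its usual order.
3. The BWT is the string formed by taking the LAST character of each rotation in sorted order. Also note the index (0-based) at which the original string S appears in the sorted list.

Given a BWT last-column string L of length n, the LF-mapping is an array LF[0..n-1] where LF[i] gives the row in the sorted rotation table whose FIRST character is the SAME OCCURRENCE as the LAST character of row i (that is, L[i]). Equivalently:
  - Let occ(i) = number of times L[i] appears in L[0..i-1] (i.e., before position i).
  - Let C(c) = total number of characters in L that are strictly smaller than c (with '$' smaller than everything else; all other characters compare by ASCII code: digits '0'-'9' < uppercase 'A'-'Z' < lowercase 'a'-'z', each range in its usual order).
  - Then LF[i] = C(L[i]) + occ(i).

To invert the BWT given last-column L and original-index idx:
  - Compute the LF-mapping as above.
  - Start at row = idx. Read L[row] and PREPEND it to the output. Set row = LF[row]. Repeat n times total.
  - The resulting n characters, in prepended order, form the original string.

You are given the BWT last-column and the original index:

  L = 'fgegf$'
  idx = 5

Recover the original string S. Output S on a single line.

LF mapping: 2 4 1 5 3 0
Walk LF starting at row 5, prepending L[row]:
  step 1: row=5, L[5]='$', prepend. Next row=LF[5]=0
  step 2: row=0, L[0]='f', prepend. Next row=LF[0]=2
  step 3: row=2, L[2]='e', prepend. Next row=LF[2]=1
  step 4: row=1, L[1]='g', prepend. Next row=LF[1]=4
  step 5: row=4, L[4]='f', prepend. Next row=LF[4]=3
  step 6: row=3, L[3]='g', prepend. Next row=LF[3]=5
Reversed output: gfgef$

Answer: gfgef$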